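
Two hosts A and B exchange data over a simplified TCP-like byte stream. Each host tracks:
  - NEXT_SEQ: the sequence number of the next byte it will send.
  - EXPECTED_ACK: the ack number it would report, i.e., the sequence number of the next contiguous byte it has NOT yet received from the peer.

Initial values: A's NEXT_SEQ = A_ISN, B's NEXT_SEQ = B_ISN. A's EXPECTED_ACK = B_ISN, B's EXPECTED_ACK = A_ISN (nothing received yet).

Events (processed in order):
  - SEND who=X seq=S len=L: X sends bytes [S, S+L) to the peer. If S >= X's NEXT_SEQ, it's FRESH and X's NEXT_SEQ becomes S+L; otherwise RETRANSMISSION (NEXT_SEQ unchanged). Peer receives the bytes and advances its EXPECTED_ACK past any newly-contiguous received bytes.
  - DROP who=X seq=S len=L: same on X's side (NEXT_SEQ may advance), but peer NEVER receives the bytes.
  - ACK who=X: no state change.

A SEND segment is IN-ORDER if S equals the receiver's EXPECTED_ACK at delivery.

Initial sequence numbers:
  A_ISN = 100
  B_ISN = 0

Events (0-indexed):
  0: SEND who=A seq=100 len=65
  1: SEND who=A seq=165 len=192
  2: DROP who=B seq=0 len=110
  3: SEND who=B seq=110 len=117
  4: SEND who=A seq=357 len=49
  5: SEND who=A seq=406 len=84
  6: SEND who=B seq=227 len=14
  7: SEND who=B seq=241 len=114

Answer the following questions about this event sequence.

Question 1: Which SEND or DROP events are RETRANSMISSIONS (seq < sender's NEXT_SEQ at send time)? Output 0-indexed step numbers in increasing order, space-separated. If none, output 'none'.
Step 0: SEND seq=100 -> fresh
Step 1: SEND seq=165 -> fresh
Step 2: DROP seq=0 -> fresh
Step 3: SEND seq=110 -> fresh
Step 4: SEND seq=357 -> fresh
Step 5: SEND seq=406 -> fresh
Step 6: SEND seq=227 -> fresh
Step 7: SEND seq=241 -> fresh

Answer: none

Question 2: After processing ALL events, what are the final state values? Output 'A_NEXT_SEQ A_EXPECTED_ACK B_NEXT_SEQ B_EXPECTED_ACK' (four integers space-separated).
Answer: 490 0 355 490

Derivation:
After event 0: A_seq=165 A_ack=0 B_seq=0 B_ack=165
After event 1: A_seq=357 A_ack=0 B_seq=0 B_ack=357
After event 2: A_seq=357 A_ack=0 B_seq=110 B_ack=357
After event 3: A_seq=357 A_ack=0 B_seq=227 B_ack=357
After event 4: A_seq=406 A_ack=0 B_seq=227 B_ack=406
After event 5: A_seq=490 A_ack=0 B_seq=227 B_ack=490
After event 6: A_seq=490 A_ack=0 B_seq=241 B_ack=490
After event 7: A_seq=490 A_ack=0 B_seq=355 B_ack=490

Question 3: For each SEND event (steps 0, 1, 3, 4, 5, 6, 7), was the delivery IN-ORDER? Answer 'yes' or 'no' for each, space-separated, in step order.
Answer: yes yes no yes yes no no

Derivation:
Step 0: SEND seq=100 -> in-order
Step 1: SEND seq=165 -> in-order
Step 3: SEND seq=110 -> out-of-order
Step 4: SEND seq=357 -> in-order
Step 5: SEND seq=406 -> in-order
Step 6: SEND seq=227 -> out-of-order
Step 7: SEND seq=241 -> out-of-order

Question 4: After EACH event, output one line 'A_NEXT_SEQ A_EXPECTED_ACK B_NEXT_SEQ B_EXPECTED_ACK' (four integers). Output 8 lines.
165 0 0 165
357 0 0 357
357 0 110 357
357 0 227 357
406 0 227 406
490 0 227 490
490 0 241 490
490 0 355 490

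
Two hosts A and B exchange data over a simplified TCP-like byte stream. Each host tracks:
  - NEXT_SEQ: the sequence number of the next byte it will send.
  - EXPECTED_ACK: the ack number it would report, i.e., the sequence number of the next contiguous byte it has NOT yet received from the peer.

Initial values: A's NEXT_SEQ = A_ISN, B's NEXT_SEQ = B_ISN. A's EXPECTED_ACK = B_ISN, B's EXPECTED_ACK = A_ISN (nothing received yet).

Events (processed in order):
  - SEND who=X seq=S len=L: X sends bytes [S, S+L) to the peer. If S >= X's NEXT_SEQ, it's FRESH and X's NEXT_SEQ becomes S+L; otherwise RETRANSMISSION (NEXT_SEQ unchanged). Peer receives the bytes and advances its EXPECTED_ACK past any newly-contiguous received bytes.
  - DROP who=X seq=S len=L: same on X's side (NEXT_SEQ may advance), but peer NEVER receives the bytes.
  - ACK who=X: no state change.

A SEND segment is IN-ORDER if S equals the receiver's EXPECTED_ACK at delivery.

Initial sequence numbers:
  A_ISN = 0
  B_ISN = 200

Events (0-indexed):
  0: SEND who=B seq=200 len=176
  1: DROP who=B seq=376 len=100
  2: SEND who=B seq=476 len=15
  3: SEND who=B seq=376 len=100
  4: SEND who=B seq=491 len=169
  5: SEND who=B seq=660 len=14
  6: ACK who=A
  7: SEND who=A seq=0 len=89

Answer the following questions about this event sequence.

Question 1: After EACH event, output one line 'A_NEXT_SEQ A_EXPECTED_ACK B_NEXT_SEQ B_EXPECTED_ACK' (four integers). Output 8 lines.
0 376 376 0
0 376 476 0
0 376 491 0
0 491 491 0
0 660 660 0
0 674 674 0
0 674 674 0
89 674 674 89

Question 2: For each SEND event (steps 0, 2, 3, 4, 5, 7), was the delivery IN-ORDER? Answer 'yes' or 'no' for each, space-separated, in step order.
Step 0: SEND seq=200 -> in-order
Step 2: SEND seq=476 -> out-of-order
Step 3: SEND seq=376 -> in-order
Step 4: SEND seq=491 -> in-order
Step 5: SEND seq=660 -> in-order
Step 7: SEND seq=0 -> in-order

Answer: yes no yes yes yes yes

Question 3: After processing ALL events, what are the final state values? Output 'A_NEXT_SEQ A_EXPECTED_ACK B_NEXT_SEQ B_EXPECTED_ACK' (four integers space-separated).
After event 0: A_seq=0 A_ack=376 B_seq=376 B_ack=0
After event 1: A_seq=0 A_ack=376 B_seq=476 B_ack=0
After event 2: A_seq=0 A_ack=376 B_seq=491 B_ack=0
After event 3: A_seq=0 A_ack=491 B_seq=491 B_ack=0
After event 4: A_seq=0 A_ack=660 B_seq=660 B_ack=0
After event 5: A_seq=0 A_ack=674 B_seq=674 B_ack=0
After event 6: A_seq=0 A_ack=674 B_seq=674 B_ack=0
After event 7: A_seq=89 A_ack=674 B_seq=674 B_ack=89

Answer: 89 674 674 89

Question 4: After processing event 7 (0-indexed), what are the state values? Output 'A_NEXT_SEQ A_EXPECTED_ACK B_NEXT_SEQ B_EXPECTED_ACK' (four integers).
After event 0: A_seq=0 A_ack=376 B_seq=376 B_ack=0
After event 1: A_seq=0 A_ack=376 B_seq=476 B_ack=0
After event 2: A_seq=0 A_ack=376 B_seq=491 B_ack=0
After event 3: A_seq=0 A_ack=491 B_seq=491 B_ack=0
After event 4: A_seq=0 A_ack=660 B_seq=660 B_ack=0
After event 5: A_seq=0 A_ack=674 B_seq=674 B_ack=0
After event 6: A_seq=0 A_ack=674 B_seq=674 B_ack=0
After event 7: A_seq=89 A_ack=674 B_seq=674 B_ack=89

89 674 674 89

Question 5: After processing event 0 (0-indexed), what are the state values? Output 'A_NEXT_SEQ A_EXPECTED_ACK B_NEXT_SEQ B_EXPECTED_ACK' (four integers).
After event 0: A_seq=0 A_ack=376 B_seq=376 B_ack=0

0 376 376 0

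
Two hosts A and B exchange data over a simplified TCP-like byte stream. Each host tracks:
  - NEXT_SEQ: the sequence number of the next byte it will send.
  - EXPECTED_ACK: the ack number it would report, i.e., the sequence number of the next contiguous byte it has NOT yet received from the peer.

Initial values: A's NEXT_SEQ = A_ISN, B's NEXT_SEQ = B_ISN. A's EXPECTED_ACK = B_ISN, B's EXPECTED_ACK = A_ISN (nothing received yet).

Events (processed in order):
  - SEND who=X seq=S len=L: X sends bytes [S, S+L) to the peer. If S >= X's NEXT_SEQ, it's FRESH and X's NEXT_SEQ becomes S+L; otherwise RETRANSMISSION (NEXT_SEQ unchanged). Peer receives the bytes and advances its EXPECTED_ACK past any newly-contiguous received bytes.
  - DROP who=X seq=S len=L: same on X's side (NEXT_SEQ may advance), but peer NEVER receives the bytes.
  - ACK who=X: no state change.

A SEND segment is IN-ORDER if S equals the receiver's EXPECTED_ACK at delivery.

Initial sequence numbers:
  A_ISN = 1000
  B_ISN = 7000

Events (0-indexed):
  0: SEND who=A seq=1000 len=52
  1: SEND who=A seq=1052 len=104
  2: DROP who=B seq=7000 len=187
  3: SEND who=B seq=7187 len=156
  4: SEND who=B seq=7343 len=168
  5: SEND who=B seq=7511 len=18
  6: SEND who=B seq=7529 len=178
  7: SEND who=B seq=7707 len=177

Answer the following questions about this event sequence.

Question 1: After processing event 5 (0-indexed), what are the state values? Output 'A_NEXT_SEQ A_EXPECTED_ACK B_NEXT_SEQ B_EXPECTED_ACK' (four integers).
After event 0: A_seq=1052 A_ack=7000 B_seq=7000 B_ack=1052
After event 1: A_seq=1156 A_ack=7000 B_seq=7000 B_ack=1156
After event 2: A_seq=1156 A_ack=7000 B_seq=7187 B_ack=1156
After event 3: A_seq=1156 A_ack=7000 B_seq=7343 B_ack=1156
After event 4: A_seq=1156 A_ack=7000 B_seq=7511 B_ack=1156
After event 5: A_seq=1156 A_ack=7000 B_seq=7529 B_ack=1156

1156 7000 7529 1156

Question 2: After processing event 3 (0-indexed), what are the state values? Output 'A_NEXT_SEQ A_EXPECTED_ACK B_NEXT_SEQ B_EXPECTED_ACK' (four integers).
After event 0: A_seq=1052 A_ack=7000 B_seq=7000 B_ack=1052
After event 1: A_seq=1156 A_ack=7000 B_seq=7000 B_ack=1156
After event 2: A_seq=1156 A_ack=7000 B_seq=7187 B_ack=1156
After event 3: A_seq=1156 A_ack=7000 B_seq=7343 B_ack=1156

1156 7000 7343 1156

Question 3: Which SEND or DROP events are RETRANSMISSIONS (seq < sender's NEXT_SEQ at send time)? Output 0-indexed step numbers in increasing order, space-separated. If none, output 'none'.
Step 0: SEND seq=1000 -> fresh
Step 1: SEND seq=1052 -> fresh
Step 2: DROP seq=7000 -> fresh
Step 3: SEND seq=7187 -> fresh
Step 4: SEND seq=7343 -> fresh
Step 5: SEND seq=7511 -> fresh
Step 6: SEND seq=7529 -> fresh
Step 7: SEND seq=7707 -> fresh

Answer: none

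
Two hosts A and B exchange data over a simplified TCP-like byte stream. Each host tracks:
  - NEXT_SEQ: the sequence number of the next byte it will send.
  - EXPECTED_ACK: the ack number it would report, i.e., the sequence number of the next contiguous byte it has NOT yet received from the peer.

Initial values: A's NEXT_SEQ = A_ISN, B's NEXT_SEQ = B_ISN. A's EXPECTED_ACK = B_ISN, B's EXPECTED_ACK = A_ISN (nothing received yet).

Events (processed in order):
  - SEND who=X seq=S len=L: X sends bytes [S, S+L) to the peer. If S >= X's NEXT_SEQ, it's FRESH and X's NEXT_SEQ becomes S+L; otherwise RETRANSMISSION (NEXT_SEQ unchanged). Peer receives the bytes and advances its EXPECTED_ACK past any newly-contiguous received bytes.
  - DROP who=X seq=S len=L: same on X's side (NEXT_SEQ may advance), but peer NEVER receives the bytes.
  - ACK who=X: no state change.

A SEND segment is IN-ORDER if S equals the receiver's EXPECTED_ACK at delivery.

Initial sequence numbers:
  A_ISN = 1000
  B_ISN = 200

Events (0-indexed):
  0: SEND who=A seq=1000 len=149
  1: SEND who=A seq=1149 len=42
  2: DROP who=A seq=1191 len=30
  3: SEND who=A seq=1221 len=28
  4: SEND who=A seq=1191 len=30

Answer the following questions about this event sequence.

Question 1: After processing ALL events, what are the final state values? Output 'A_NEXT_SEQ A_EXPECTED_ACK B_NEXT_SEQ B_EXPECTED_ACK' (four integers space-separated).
After event 0: A_seq=1149 A_ack=200 B_seq=200 B_ack=1149
After event 1: A_seq=1191 A_ack=200 B_seq=200 B_ack=1191
After event 2: A_seq=1221 A_ack=200 B_seq=200 B_ack=1191
After event 3: A_seq=1249 A_ack=200 B_seq=200 B_ack=1191
After event 4: A_seq=1249 A_ack=200 B_seq=200 B_ack=1249

Answer: 1249 200 200 1249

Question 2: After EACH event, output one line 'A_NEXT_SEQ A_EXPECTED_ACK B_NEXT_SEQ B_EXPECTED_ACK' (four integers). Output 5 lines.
1149 200 200 1149
1191 200 200 1191
1221 200 200 1191
1249 200 200 1191
1249 200 200 1249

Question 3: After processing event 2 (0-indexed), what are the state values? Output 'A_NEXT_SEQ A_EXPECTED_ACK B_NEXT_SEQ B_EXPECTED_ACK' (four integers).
After event 0: A_seq=1149 A_ack=200 B_seq=200 B_ack=1149
After event 1: A_seq=1191 A_ack=200 B_seq=200 B_ack=1191
After event 2: A_seq=1221 A_ack=200 B_seq=200 B_ack=1191

1221 200 200 1191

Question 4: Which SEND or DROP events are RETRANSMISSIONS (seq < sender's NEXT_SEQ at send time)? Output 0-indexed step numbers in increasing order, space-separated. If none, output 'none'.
Answer: 4

Derivation:
Step 0: SEND seq=1000 -> fresh
Step 1: SEND seq=1149 -> fresh
Step 2: DROP seq=1191 -> fresh
Step 3: SEND seq=1221 -> fresh
Step 4: SEND seq=1191 -> retransmit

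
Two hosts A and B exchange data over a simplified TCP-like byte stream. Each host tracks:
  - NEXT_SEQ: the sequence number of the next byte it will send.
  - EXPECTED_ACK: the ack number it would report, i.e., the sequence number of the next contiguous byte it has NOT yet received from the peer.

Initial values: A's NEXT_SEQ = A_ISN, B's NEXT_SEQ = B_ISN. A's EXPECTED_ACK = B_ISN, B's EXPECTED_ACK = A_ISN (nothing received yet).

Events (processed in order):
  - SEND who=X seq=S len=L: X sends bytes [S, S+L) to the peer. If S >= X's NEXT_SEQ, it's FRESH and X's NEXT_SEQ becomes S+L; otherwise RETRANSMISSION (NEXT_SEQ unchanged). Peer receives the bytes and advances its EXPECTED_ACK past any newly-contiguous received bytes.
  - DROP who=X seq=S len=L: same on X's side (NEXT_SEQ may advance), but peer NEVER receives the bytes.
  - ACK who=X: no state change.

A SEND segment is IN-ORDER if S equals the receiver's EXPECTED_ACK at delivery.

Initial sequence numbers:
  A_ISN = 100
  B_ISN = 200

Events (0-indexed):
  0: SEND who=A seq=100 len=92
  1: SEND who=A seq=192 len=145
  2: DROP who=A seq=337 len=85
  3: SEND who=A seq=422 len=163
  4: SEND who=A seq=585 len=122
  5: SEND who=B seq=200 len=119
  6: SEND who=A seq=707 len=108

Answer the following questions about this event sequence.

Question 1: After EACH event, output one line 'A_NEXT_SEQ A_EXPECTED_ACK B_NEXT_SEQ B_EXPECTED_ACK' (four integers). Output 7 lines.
192 200 200 192
337 200 200 337
422 200 200 337
585 200 200 337
707 200 200 337
707 319 319 337
815 319 319 337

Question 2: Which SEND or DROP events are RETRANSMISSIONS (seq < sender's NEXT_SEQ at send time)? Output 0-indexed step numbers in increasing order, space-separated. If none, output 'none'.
Step 0: SEND seq=100 -> fresh
Step 1: SEND seq=192 -> fresh
Step 2: DROP seq=337 -> fresh
Step 3: SEND seq=422 -> fresh
Step 4: SEND seq=585 -> fresh
Step 5: SEND seq=200 -> fresh
Step 6: SEND seq=707 -> fresh

Answer: none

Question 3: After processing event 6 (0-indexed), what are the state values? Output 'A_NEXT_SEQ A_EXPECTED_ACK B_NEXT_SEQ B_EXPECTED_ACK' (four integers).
After event 0: A_seq=192 A_ack=200 B_seq=200 B_ack=192
After event 1: A_seq=337 A_ack=200 B_seq=200 B_ack=337
After event 2: A_seq=422 A_ack=200 B_seq=200 B_ack=337
After event 3: A_seq=585 A_ack=200 B_seq=200 B_ack=337
After event 4: A_seq=707 A_ack=200 B_seq=200 B_ack=337
After event 5: A_seq=707 A_ack=319 B_seq=319 B_ack=337
After event 6: A_seq=815 A_ack=319 B_seq=319 B_ack=337

815 319 319 337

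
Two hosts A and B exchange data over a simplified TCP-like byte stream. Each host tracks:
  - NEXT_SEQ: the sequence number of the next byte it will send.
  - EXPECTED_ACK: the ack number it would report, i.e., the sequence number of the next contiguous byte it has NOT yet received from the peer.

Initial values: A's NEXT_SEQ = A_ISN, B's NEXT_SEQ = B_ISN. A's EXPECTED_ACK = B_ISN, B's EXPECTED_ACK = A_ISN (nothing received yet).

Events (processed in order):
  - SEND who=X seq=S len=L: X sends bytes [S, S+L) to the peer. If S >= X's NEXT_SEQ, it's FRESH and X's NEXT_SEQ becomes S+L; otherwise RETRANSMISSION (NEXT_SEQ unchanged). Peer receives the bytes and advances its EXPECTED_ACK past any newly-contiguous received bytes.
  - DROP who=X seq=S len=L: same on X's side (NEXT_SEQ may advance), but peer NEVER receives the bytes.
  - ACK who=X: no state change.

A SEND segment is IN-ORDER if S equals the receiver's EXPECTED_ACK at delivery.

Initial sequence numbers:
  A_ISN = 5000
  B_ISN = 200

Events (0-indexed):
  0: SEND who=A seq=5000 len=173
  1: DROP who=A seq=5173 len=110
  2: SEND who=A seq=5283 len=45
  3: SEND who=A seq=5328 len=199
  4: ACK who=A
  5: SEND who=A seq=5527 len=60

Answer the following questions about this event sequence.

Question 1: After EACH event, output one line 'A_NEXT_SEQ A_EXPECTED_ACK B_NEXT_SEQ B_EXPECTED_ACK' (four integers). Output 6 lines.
5173 200 200 5173
5283 200 200 5173
5328 200 200 5173
5527 200 200 5173
5527 200 200 5173
5587 200 200 5173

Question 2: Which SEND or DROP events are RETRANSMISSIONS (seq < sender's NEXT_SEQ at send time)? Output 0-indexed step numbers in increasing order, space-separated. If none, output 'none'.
Step 0: SEND seq=5000 -> fresh
Step 1: DROP seq=5173 -> fresh
Step 2: SEND seq=5283 -> fresh
Step 3: SEND seq=5328 -> fresh
Step 5: SEND seq=5527 -> fresh

Answer: none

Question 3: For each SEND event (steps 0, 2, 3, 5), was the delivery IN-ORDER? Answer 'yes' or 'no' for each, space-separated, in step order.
Answer: yes no no no

Derivation:
Step 0: SEND seq=5000 -> in-order
Step 2: SEND seq=5283 -> out-of-order
Step 3: SEND seq=5328 -> out-of-order
Step 5: SEND seq=5527 -> out-of-order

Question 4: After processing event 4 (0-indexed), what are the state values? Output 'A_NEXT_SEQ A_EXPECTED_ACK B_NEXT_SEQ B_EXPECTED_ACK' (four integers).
After event 0: A_seq=5173 A_ack=200 B_seq=200 B_ack=5173
After event 1: A_seq=5283 A_ack=200 B_seq=200 B_ack=5173
After event 2: A_seq=5328 A_ack=200 B_seq=200 B_ack=5173
After event 3: A_seq=5527 A_ack=200 B_seq=200 B_ack=5173
After event 4: A_seq=5527 A_ack=200 B_seq=200 B_ack=5173

5527 200 200 5173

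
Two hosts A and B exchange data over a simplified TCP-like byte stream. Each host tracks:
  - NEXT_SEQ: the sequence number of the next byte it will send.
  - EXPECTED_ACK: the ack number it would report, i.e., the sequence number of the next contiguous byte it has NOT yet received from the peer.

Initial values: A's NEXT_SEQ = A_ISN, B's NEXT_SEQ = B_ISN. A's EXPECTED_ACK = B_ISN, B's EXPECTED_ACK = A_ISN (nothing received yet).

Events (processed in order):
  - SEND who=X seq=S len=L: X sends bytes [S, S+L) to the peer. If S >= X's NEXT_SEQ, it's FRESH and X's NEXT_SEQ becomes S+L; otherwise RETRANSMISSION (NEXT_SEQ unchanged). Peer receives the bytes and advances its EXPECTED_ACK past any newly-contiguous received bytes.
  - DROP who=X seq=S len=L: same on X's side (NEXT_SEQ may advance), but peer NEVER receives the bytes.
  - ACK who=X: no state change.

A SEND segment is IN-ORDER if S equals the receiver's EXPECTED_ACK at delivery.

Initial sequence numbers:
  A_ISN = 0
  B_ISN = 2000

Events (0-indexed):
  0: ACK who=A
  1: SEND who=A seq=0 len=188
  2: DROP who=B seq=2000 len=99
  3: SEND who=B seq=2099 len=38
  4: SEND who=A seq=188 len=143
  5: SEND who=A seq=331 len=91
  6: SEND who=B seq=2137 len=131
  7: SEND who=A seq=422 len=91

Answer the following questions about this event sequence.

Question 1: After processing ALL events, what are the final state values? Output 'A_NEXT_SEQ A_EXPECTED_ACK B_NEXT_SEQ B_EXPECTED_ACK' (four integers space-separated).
Answer: 513 2000 2268 513

Derivation:
After event 0: A_seq=0 A_ack=2000 B_seq=2000 B_ack=0
After event 1: A_seq=188 A_ack=2000 B_seq=2000 B_ack=188
After event 2: A_seq=188 A_ack=2000 B_seq=2099 B_ack=188
After event 3: A_seq=188 A_ack=2000 B_seq=2137 B_ack=188
After event 4: A_seq=331 A_ack=2000 B_seq=2137 B_ack=331
After event 5: A_seq=422 A_ack=2000 B_seq=2137 B_ack=422
After event 6: A_seq=422 A_ack=2000 B_seq=2268 B_ack=422
After event 7: A_seq=513 A_ack=2000 B_seq=2268 B_ack=513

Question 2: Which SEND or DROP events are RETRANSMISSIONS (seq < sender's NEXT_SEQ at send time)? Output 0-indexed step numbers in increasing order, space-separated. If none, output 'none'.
Step 1: SEND seq=0 -> fresh
Step 2: DROP seq=2000 -> fresh
Step 3: SEND seq=2099 -> fresh
Step 4: SEND seq=188 -> fresh
Step 5: SEND seq=331 -> fresh
Step 6: SEND seq=2137 -> fresh
Step 7: SEND seq=422 -> fresh

Answer: none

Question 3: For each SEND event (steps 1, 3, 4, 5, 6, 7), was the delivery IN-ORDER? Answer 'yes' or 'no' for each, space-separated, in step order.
Answer: yes no yes yes no yes

Derivation:
Step 1: SEND seq=0 -> in-order
Step 3: SEND seq=2099 -> out-of-order
Step 4: SEND seq=188 -> in-order
Step 5: SEND seq=331 -> in-order
Step 6: SEND seq=2137 -> out-of-order
Step 7: SEND seq=422 -> in-order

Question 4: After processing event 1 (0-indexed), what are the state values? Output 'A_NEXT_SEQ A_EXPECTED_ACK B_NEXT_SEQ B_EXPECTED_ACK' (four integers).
After event 0: A_seq=0 A_ack=2000 B_seq=2000 B_ack=0
After event 1: A_seq=188 A_ack=2000 B_seq=2000 B_ack=188

188 2000 2000 188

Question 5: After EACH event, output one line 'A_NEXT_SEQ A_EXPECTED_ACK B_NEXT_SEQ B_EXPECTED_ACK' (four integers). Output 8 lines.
0 2000 2000 0
188 2000 2000 188
188 2000 2099 188
188 2000 2137 188
331 2000 2137 331
422 2000 2137 422
422 2000 2268 422
513 2000 2268 513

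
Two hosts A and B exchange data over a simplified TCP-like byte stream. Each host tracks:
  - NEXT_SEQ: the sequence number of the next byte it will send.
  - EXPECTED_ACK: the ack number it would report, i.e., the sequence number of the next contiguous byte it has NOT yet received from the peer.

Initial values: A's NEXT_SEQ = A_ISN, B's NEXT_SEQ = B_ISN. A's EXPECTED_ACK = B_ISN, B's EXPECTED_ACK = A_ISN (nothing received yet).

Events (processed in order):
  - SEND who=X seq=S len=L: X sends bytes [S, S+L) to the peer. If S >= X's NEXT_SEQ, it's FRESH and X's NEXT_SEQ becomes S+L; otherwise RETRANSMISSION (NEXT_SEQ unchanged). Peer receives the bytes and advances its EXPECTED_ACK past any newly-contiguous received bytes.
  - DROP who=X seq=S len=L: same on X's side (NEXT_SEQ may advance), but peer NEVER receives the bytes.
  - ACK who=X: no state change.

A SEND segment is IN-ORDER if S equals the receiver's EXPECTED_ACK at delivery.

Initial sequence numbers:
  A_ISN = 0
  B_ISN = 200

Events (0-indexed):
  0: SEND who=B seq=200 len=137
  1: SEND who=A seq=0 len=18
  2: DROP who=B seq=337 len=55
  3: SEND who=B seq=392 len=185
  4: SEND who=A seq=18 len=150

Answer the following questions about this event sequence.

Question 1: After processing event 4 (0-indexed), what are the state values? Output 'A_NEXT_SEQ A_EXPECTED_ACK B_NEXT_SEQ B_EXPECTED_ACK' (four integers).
After event 0: A_seq=0 A_ack=337 B_seq=337 B_ack=0
After event 1: A_seq=18 A_ack=337 B_seq=337 B_ack=18
After event 2: A_seq=18 A_ack=337 B_seq=392 B_ack=18
After event 3: A_seq=18 A_ack=337 B_seq=577 B_ack=18
After event 4: A_seq=168 A_ack=337 B_seq=577 B_ack=168

168 337 577 168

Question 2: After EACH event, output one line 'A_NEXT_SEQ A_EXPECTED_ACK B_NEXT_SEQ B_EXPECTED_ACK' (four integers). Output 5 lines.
0 337 337 0
18 337 337 18
18 337 392 18
18 337 577 18
168 337 577 168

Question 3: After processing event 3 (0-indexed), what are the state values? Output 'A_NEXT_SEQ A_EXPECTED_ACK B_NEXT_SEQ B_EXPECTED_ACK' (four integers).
After event 0: A_seq=0 A_ack=337 B_seq=337 B_ack=0
After event 1: A_seq=18 A_ack=337 B_seq=337 B_ack=18
After event 2: A_seq=18 A_ack=337 B_seq=392 B_ack=18
After event 3: A_seq=18 A_ack=337 B_seq=577 B_ack=18

18 337 577 18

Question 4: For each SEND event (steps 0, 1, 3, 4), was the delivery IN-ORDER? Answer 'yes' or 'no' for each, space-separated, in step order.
Step 0: SEND seq=200 -> in-order
Step 1: SEND seq=0 -> in-order
Step 3: SEND seq=392 -> out-of-order
Step 4: SEND seq=18 -> in-order

Answer: yes yes no yes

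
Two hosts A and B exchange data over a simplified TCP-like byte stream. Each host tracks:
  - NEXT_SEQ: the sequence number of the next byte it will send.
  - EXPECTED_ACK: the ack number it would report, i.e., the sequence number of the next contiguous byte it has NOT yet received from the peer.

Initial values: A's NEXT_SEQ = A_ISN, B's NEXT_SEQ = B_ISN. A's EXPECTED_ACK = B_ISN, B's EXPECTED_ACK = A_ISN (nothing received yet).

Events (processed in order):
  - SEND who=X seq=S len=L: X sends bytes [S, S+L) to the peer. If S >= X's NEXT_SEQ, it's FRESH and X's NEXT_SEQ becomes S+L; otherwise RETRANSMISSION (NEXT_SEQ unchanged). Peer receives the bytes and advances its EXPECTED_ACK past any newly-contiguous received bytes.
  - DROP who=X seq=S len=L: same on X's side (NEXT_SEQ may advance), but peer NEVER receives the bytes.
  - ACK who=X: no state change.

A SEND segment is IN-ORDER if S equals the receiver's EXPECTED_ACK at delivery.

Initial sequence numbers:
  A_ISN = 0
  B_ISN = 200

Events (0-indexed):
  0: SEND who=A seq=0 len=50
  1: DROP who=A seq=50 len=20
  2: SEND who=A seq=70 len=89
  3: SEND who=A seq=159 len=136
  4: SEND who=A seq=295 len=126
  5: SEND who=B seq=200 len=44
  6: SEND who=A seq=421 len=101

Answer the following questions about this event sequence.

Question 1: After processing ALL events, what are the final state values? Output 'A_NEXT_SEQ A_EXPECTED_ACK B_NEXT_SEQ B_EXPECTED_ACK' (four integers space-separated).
Answer: 522 244 244 50

Derivation:
After event 0: A_seq=50 A_ack=200 B_seq=200 B_ack=50
After event 1: A_seq=70 A_ack=200 B_seq=200 B_ack=50
After event 2: A_seq=159 A_ack=200 B_seq=200 B_ack=50
After event 3: A_seq=295 A_ack=200 B_seq=200 B_ack=50
After event 4: A_seq=421 A_ack=200 B_seq=200 B_ack=50
After event 5: A_seq=421 A_ack=244 B_seq=244 B_ack=50
After event 6: A_seq=522 A_ack=244 B_seq=244 B_ack=50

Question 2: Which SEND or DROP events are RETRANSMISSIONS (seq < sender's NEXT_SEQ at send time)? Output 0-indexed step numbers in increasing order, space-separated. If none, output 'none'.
Step 0: SEND seq=0 -> fresh
Step 1: DROP seq=50 -> fresh
Step 2: SEND seq=70 -> fresh
Step 3: SEND seq=159 -> fresh
Step 4: SEND seq=295 -> fresh
Step 5: SEND seq=200 -> fresh
Step 6: SEND seq=421 -> fresh

Answer: none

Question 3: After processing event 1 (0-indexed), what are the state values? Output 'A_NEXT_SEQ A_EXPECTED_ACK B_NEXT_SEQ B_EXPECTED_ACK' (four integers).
After event 0: A_seq=50 A_ack=200 B_seq=200 B_ack=50
After event 1: A_seq=70 A_ack=200 B_seq=200 B_ack=50

70 200 200 50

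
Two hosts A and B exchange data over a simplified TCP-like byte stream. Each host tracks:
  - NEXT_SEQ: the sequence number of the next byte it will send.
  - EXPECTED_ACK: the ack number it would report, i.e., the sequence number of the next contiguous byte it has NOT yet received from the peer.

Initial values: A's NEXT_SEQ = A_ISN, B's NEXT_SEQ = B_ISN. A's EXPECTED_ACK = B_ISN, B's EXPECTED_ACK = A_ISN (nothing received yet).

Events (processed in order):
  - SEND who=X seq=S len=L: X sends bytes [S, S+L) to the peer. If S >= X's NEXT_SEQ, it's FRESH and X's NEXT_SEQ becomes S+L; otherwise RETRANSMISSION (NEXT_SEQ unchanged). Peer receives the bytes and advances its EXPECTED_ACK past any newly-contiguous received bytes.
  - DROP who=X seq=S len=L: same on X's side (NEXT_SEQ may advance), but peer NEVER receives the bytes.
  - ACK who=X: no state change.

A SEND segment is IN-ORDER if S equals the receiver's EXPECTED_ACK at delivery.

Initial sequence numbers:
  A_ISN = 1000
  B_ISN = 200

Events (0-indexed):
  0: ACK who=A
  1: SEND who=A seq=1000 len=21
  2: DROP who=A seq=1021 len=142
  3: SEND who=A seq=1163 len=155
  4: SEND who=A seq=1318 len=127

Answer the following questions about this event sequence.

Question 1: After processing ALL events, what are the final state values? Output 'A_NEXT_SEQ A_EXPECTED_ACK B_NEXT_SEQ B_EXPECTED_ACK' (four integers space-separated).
Answer: 1445 200 200 1021

Derivation:
After event 0: A_seq=1000 A_ack=200 B_seq=200 B_ack=1000
After event 1: A_seq=1021 A_ack=200 B_seq=200 B_ack=1021
After event 2: A_seq=1163 A_ack=200 B_seq=200 B_ack=1021
After event 3: A_seq=1318 A_ack=200 B_seq=200 B_ack=1021
After event 4: A_seq=1445 A_ack=200 B_seq=200 B_ack=1021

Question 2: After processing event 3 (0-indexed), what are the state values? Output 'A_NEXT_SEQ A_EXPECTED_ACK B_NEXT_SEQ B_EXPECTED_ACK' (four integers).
After event 0: A_seq=1000 A_ack=200 B_seq=200 B_ack=1000
After event 1: A_seq=1021 A_ack=200 B_seq=200 B_ack=1021
After event 2: A_seq=1163 A_ack=200 B_seq=200 B_ack=1021
After event 3: A_seq=1318 A_ack=200 B_seq=200 B_ack=1021

1318 200 200 1021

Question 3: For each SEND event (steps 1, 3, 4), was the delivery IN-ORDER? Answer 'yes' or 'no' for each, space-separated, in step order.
Step 1: SEND seq=1000 -> in-order
Step 3: SEND seq=1163 -> out-of-order
Step 4: SEND seq=1318 -> out-of-order

Answer: yes no no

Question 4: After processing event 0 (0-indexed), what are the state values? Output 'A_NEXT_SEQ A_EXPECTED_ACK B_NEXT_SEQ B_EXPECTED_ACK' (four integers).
After event 0: A_seq=1000 A_ack=200 B_seq=200 B_ack=1000

1000 200 200 1000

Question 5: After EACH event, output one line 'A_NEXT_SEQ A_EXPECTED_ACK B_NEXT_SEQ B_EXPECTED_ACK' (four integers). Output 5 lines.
1000 200 200 1000
1021 200 200 1021
1163 200 200 1021
1318 200 200 1021
1445 200 200 1021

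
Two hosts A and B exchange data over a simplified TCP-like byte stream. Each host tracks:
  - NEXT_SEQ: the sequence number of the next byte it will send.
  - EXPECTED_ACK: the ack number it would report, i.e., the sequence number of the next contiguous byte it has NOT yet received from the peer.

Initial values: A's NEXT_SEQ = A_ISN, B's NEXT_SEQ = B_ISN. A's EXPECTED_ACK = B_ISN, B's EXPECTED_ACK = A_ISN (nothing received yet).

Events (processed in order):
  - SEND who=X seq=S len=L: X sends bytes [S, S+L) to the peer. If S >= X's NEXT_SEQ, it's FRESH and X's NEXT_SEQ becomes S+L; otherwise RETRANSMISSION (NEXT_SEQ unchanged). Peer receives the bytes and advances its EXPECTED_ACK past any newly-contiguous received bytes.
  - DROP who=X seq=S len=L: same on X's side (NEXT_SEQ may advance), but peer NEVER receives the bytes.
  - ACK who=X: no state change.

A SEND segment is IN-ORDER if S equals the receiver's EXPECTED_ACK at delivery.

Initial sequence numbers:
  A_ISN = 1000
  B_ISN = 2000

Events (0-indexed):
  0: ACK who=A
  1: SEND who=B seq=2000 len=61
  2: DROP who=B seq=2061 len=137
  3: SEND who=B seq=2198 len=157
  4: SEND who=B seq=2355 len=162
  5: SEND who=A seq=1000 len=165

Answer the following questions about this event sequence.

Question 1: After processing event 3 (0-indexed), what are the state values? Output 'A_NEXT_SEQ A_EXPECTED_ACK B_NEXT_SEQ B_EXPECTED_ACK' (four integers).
After event 0: A_seq=1000 A_ack=2000 B_seq=2000 B_ack=1000
After event 1: A_seq=1000 A_ack=2061 B_seq=2061 B_ack=1000
After event 2: A_seq=1000 A_ack=2061 B_seq=2198 B_ack=1000
After event 3: A_seq=1000 A_ack=2061 B_seq=2355 B_ack=1000

1000 2061 2355 1000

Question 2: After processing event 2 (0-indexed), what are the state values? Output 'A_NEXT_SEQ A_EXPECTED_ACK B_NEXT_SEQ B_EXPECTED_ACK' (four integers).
After event 0: A_seq=1000 A_ack=2000 B_seq=2000 B_ack=1000
After event 1: A_seq=1000 A_ack=2061 B_seq=2061 B_ack=1000
After event 2: A_seq=1000 A_ack=2061 B_seq=2198 B_ack=1000

1000 2061 2198 1000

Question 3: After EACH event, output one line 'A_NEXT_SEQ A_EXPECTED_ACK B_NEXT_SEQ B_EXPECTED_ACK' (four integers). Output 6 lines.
1000 2000 2000 1000
1000 2061 2061 1000
1000 2061 2198 1000
1000 2061 2355 1000
1000 2061 2517 1000
1165 2061 2517 1165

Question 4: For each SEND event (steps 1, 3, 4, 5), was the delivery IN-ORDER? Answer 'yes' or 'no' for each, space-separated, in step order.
Answer: yes no no yes

Derivation:
Step 1: SEND seq=2000 -> in-order
Step 3: SEND seq=2198 -> out-of-order
Step 4: SEND seq=2355 -> out-of-order
Step 5: SEND seq=1000 -> in-order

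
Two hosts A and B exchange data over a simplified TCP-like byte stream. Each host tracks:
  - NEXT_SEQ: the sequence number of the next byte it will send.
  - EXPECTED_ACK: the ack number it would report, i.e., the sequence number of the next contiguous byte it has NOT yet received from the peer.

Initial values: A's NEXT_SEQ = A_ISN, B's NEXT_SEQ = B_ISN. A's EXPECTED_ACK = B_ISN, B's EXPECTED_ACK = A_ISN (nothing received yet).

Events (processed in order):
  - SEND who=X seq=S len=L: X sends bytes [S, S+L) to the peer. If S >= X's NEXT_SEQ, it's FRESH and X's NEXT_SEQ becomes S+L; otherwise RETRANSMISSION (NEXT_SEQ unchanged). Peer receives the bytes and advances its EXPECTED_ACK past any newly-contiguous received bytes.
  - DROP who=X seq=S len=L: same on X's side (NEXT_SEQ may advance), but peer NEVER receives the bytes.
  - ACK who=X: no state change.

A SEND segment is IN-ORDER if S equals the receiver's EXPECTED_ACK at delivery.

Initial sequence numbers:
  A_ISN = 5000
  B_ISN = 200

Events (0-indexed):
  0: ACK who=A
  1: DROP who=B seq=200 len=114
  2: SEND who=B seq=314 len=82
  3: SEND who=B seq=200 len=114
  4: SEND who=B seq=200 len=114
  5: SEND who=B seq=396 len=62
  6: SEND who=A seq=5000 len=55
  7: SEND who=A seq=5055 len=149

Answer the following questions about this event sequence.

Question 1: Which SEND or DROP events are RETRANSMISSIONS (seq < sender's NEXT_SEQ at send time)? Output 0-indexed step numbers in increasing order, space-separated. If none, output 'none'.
Answer: 3 4

Derivation:
Step 1: DROP seq=200 -> fresh
Step 2: SEND seq=314 -> fresh
Step 3: SEND seq=200 -> retransmit
Step 4: SEND seq=200 -> retransmit
Step 5: SEND seq=396 -> fresh
Step 6: SEND seq=5000 -> fresh
Step 7: SEND seq=5055 -> fresh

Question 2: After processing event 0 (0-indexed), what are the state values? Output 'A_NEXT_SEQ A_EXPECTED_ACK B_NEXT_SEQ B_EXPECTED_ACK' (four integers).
After event 0: A_seq=5000 A_ack=200 B_seq=200 B_ack=5000

5000 200 200 5000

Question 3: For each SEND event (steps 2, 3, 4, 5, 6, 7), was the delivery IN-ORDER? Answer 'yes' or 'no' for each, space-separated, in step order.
Step 2: SEND seq=314 -> out-of-order
Step 3: SEND seq=200 -> in-order
Step 4: SEND seq=200 -> out-of-order
Step 5: SEND seq=396 -> in-order
Step 6: SEND seq=5000 -> in-order
Step 7: SEND seq=5055 -> in-order

Answer: no yes no yes yes yes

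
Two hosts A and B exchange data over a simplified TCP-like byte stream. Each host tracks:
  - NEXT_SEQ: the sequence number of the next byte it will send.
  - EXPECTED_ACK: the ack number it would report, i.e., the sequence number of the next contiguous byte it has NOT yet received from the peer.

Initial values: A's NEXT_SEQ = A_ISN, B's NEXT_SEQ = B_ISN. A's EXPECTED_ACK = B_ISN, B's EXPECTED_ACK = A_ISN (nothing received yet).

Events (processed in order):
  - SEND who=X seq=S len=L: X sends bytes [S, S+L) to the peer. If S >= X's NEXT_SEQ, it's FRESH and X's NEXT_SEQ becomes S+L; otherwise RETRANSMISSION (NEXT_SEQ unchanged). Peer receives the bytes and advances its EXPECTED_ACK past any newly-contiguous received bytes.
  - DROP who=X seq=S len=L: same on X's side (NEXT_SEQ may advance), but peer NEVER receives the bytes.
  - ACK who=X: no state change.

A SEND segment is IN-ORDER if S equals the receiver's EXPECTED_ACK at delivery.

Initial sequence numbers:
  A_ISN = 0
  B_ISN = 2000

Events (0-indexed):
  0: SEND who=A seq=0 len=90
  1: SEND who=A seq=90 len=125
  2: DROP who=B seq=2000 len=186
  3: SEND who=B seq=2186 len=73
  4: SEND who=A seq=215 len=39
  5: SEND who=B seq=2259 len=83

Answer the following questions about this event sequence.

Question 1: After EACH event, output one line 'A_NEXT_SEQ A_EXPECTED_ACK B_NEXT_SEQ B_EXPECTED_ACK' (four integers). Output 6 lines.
90 2000 2000 90
215 2000 2000 215
215 2000 2186 215
215 2000 2259 215
254 2000 2259 254
254 2000 2342 254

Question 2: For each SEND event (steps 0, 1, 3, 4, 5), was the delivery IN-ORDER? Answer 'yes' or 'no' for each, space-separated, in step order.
Answer: yes yes no yes no

Derivation:
Step 0: SEND seq=0 -> in-order
Step 1: SEND seq=90 -> in-order
Step 3: SEND seq=2186 -> out-of-order
Step 4: SEND seq=215 -> in-order
Step 5: SEND seq=2259 -> out-of-order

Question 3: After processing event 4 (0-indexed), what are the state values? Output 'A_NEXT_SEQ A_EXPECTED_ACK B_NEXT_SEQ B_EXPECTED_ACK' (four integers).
After event 0: A_seq=90 A_ack=2000 B_seq=2000 B_ack=90
After event 1: A_seq=215 A_ack=2000 B_seq=2000 B_ack=215
After event 2: A_seq=215 A_ack=2000 B_seq=2186 B_ack=215
After event 3: A_seq=215 A_ack=2000 B_seq=2259 B_ack=215
After event 4: A_seq=254 A_ack=2000 B_seq=2259 B_ack=254

254 2000 2259 254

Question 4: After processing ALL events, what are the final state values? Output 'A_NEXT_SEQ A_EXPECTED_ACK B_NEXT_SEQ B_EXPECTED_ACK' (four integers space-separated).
After event 0: A_seq=90 A_ack=2000 B_seq=2000 B_ack=90
After event 1: A_seq=215 A_ack=2000 B_seq=2000 B_ack=215
After event 2: A_seq=215 A_ack=2000 B_seq=2186 B_ack=215
After event 3: A_seq=215 A_ack=2000 B_seq=2259 B_ack=215
After event 4: A_seq=254 A_ack=2000 B_seq=2259 B_ack=254
After event 5: A_seq=254 A_ack=2000 B_seq=2342 B_ack=254

Answer: 254 2000 2342 254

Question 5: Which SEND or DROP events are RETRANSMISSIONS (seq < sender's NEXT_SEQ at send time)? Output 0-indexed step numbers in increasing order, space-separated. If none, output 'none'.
Answer: none

Derivation:
Step 0: SEND seq=0 -> fresh
Step 1: SEND seq=90 -> fresh
Step 2: DROP seq=2000 -> fresh
Step 3: SEND seq=2186 -> fresh
Step 4: SEND seq=215 -> fresh
Step 5: SEND seq=2259 -> fresh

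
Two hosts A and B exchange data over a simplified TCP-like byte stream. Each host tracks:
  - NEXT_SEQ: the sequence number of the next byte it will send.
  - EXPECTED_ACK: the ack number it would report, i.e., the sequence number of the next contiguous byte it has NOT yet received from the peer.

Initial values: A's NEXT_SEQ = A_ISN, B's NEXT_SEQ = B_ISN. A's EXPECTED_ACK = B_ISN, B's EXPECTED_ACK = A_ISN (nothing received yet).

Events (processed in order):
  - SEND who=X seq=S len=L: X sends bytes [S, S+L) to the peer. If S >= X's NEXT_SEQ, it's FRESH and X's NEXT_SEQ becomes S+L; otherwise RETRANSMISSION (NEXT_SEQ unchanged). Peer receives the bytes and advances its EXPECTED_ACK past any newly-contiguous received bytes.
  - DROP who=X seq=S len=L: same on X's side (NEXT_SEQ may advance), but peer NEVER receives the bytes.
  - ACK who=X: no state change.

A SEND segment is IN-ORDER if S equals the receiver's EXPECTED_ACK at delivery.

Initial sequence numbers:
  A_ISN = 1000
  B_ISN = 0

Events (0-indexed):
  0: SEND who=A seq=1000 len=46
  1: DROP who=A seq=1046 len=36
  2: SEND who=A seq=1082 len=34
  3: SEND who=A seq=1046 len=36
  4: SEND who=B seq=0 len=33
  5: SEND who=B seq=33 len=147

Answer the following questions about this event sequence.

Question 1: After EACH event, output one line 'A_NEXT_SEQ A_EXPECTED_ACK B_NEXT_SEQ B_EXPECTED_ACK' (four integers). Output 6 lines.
1046 0 0 1046
1082 0 0 1046
1116 0 0 1046
1116 0 0 1116
1116 33 33 1116
1116 180 180 1116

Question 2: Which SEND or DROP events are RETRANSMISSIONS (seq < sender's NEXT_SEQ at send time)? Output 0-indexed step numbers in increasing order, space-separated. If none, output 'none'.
Answer: 3

Derivation:
Step 0: SEND seq=1000 -> fresh
Step 1: DROP seq=1046 -> fresh
Step 2: SEND seq=1082 -> fresh
Step 3: SEND seq=1046 -> retransmit
Step 4: SEND seq=0 -> fresh
Step 5: SEND seq=33 -> fresh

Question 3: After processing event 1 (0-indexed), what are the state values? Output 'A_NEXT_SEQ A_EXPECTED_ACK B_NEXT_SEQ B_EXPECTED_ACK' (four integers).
After event 0: A_seq=1046 A_ack=0 B_seq=0 B_ack=1046
After event 1: A_seq=1082 A_ack=0 B_seq=0 B_ack=1046

1082 0 0 1046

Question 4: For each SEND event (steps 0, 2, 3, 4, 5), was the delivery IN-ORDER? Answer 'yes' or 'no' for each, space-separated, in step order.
Step 0: SEND seq=1000 -> in-order
Step 2: SEND seq=1082 -> out-of-order
Step 3: SEND seq=1046 -> in-order
Step 4: SEND seq=0 -> in-order
Step 5: SEND seq=33 -> in-order

Answer: yes no yes yes yes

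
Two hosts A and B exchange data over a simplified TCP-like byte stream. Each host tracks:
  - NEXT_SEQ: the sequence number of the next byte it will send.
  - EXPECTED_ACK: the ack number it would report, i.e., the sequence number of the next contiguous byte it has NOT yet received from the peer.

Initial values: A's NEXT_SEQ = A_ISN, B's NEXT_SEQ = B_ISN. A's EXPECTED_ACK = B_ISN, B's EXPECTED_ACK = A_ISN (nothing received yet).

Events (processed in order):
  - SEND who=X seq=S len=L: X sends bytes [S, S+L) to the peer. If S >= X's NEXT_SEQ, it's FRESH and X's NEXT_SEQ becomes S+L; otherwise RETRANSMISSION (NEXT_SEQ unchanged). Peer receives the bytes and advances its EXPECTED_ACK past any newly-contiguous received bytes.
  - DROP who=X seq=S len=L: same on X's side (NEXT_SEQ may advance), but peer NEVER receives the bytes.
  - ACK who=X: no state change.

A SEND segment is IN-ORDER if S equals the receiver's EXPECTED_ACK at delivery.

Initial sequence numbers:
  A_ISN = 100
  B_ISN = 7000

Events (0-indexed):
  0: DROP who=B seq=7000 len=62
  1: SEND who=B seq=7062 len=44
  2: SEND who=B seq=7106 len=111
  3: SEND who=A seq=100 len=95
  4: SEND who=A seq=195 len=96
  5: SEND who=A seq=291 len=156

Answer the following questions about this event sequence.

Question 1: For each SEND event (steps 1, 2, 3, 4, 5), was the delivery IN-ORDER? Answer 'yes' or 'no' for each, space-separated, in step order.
Step 1: SEND seq=7062 -> out-of-order
Step 2: SEND seq=7106 -> out-of-order
Step 3: SEND seq=100 -> in-order
Step 4: SEND seq=195 -> in-order
Step 5: SEND seq=291 -> in-order

Answer: no no yes yes yes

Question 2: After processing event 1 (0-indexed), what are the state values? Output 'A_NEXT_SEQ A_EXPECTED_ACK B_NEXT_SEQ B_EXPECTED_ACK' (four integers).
After event 0: A_seq=100 A_ack=7000 B_seq=7062 B_ack=100
After event 1: A_seq=100 A_ack=7000 B_seq=7106 B_ack=100

100 7000 7106 100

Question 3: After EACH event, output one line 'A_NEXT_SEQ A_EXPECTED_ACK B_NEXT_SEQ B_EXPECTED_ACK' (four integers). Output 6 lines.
100 7000 7062 100
100 7000 7106 100
100 7000 7217 100
195 7000 7217 195
291 7000 7217 291
447 7000 7217 447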